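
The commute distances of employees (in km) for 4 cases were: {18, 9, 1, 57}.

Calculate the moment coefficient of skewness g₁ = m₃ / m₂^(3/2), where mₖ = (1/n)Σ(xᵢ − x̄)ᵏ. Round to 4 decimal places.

x̄ = (18 + 9 + 1 + 57) / 4 = 21.2500
deviations (xᵢ − x̄): -3.2500, -12.2500, -20.2500, 35.7500
Σ(xᵢ − x̄)² = 1848.7500 ⇒ m₂ = 1848.7500/4 = 462.18750
Σ(xᵢ − x̄)³ = 35514.3750 ⇒ m₃ = 35514.3750/4 = 8878.59375
m₂^(3/2) = 462.18750^(1.5) = 9936.35944
g₁ = m₃ / m₂^(3/2) = 8878.59375 / 9936.35944 ≈ 0.8935

0.8935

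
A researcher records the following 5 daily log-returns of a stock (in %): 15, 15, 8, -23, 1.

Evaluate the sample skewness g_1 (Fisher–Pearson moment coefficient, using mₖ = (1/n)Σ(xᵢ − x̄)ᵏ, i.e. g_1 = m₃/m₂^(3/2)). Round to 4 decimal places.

-1.0435

x̄ = (15 + 15 + 8 - 23 + 1) / 5 = 3.2000
deviations (xᵢ − x̄): 11.8000, 11.8000, 4.8000, -26.2000, -2.2000
Σ(xᵢ − x̄)² = 992.8000 ⇒ m₂ = 992.8000/5 = 198.56000
Σ(xᵢ − x̄)³ = -14598.7200 ⇒ m₃ = -14598.7200/5 = -2919.74400
m₂^(3/2) = 198.56000^(1.5) = 2797.93516
g_1 = m₃ / m₂^(3/2) = -2919.74400 / 2797.93516 ≈ -1.0435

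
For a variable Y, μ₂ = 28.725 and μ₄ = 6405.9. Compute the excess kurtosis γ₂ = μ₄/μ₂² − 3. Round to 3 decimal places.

4.764

μ₂² = 28.725² = 825.12563
μ₄/μ₂² = 6405.9 / 825.12563 = 7.76355
γ₂ = 7.76355 − 3 ≈ 4.764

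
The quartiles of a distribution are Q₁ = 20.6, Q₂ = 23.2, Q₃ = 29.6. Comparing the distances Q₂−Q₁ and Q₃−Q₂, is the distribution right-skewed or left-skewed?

right-skewed

Q₂ − Q₁ = 2.6;  Q₃ − Q₂ = 6.4
Q₃ − Q₂ > Q₂ − Q₁ ⇒ the upper half is more spread out ⇒ right-skewed.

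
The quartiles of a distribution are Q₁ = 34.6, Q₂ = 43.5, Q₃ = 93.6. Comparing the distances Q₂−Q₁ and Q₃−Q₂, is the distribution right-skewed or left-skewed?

right-skewed

Q₂ − Q₁ = 8.9;  Q₃ − Q₂ = 50.1
Q₃ − Q₂ > Q₂ − Q₁ ⇒ the upper half is more spread out ⇒ right-skewed.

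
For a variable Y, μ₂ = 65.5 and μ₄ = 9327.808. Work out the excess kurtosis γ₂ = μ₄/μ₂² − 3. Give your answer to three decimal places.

-0.826

μ₂² = 65.5² = 4290.25000
μ₄/μ₂² = 9327.808 / 4290.25000 = 2.17419
γ₂ = 2.17419 − 3 ≈ -0.826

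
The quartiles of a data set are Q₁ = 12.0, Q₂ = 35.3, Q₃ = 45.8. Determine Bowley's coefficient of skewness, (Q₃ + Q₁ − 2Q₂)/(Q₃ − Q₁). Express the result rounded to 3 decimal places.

-0.379

numerator: Q₃ + Q₁ − 2Q₂ = 45.8 + 12.0 − 2×35.3 = -12.8000
denominator: Q₃ − Q₁ = 45.8 − 12.0 = 33.8000
Bowley skewness = -12.8000 / 33.8000 ≈ -0.379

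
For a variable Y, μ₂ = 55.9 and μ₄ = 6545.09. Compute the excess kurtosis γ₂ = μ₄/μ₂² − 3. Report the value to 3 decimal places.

μ₂² = 55.9² = 3124.81000
μ₄/μ₂² = 6545.09 / 3124.81000 = 2.09456
γ₂ = 2.09456 − 3 ≈ -0.905

-0.905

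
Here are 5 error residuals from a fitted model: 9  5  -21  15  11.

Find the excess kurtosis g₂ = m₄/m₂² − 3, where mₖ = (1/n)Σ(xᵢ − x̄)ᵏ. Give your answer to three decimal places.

-0.050

x̄ = 3.8000
Σ(xᵢ − x̄)² = 820.8000 ⇒ m₂ = 164.16000
Σ(xᵢ − x̄)⁴ = 397430.0160 ⇒ m₄ = 79486.00320
m₂² = 26948.50560
g₂ = m₄/m₂² − 3 = 2.94955 − 3 ≈ -0.050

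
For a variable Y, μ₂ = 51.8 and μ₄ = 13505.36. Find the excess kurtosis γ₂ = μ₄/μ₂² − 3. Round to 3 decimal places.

2.033

μ₂² = 51.8² = 2683.24000
μ₄/μ₂² = 13505.36 / 2683.24000 = 5.03323
γ₂ = 5.03323 − 3 ≈ 2.033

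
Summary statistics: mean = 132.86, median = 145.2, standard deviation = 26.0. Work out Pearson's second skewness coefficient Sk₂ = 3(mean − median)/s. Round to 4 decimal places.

Sk₂ = 3(132.86 − 145.2) / 26.0 = 3 × -12.3400 / 26.0
    = -37.0200 / 26.0 ≈ -1.4238

-1.4238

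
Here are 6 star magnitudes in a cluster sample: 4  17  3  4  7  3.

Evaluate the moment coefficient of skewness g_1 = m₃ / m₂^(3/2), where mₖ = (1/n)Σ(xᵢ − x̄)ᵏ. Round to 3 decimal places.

x̄ = (4 + 17 + 3 + 4 + 7 + 3) / 6 = 6.3333
deviations (xᵢ − x̄): -2.3333, 10.6667, -3.3333, -2.3333, 0.6667, -3.3333
Σ(xᵢ − x̄)² = 147.3333 ⇒ m₂ = 147.3333/6 = 24.55556
Σ(xᵢ − x̄)³ = 1114.4444 ⇒ m₃ = 1114.4444/6 = 185.74074
m₂^(3/2) = 24.55556^(1.5) = 121.68153
g_1 = m₃ / m₂^(3/2) = 185.74074 / 121.68153 ≈ 1.526

1.526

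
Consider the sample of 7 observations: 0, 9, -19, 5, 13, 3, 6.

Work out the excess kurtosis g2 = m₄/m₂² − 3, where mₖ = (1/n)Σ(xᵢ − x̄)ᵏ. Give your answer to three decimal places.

x̄ = 2.4286
Σ(xᵢ − x̄)² = 639.7143 ⇒ m₂ = 91.38776
Σ(xᵢ − x̄)⁴ = 225444.9854 ⇒ m₄ = 32206.42649
m₂² = 8351.72178
g2 = m₄/m₂² − 3 = 3.85626 − 3 ≈ 0.856

0.856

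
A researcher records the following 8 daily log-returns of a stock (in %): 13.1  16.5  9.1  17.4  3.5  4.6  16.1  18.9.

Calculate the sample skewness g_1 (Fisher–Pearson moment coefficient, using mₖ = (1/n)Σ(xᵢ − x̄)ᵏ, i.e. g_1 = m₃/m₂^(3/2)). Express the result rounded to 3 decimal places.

-0.500

x̄ = (13.1 + 16.5 + 9.1 + 17.4 + 3.5 + 4.6 + 16.1 + 18.9) / 8 = 12.4000
deviations (xᵢ − x̄): 0.7000, 4.1000, -3.3000, 5.0000, -8.9000, -7.8000, 3.7000, 6.5000
Σ(xᵢ − x̄)² = 249.1800 ⇒ m₂ = 249.1800/8 = 31.14750
Σ(xᵢ − x̄)³ = -695.9160 ⇒ m₃ = -695.9160/8 = -86.98950
m₂^(3/2) = 31.14750^(1.5) = 173.83403
g_1 = m₃ / m₂^(3/2) = -86.98950 / 173.83403 ≈ -0.500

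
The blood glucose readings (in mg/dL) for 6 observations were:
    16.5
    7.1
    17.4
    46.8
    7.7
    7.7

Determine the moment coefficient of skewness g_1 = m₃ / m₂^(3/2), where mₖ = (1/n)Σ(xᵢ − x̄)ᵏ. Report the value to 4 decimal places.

x̄ = (16.5 + 7.1 + 17.4 + 46.8 + 7.7 + 7.7) / 6 = 17.2000
deviations (xᵢ − x̄): -0.7000, -10.1000, 0.2000, 29.6000, -9.5000, -9.5000
Σ(xᵢ − x̄)² = 1159.2000 ⇒ m₂ = 1159.2000/6 = 193.20000
Σ(xᵢ − x̄)³ = 23188.9500 ⇒ m₃ = 23188.9500/6 = 3864.82500
m₂^(3/2) = 193.20000^(1.5) = 2685.41050
g_1 = m₃ / m₂^(3/2) = 3864.82500 / 2685.41050 ≈ 1.4392

1.4392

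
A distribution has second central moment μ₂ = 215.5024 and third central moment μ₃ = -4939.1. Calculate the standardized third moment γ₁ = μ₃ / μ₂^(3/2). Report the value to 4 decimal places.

σ = √μ₂ = √215.5024 = 14.68000
σ³ = μ₂^(3/2) = 3163.57523
γ₁ = μ₃/σ³ = -4939.1 / 3163.57523 ≈ -1.5612

-1.5612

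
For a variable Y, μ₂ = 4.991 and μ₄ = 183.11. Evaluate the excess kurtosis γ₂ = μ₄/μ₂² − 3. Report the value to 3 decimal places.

μ₂² = 4.991² = 24.91008
μ₄/μ₂² = 183.11 / 24.91008 = 7.35084
γ₂ = 7.35084 − 3 ≈ 4.351

4.351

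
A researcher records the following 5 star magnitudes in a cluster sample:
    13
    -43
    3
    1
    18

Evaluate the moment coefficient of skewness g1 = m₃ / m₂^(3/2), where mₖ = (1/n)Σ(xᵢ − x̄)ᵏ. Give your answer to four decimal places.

x̄ = (13 - 43 + 3 + 1 + 18) / 5 = -1.6000
deviations (xᵢ − x̄): 14.6000, -41.4000, 4.6000, 2.6000, 19.6000
Σ(xᵢ − x̄)² = 2339.2000 ⇒ m₂ = 2339.2000/5 = 467.84000
Σ(xᵢ − x̄)³ = -60201.3600 ⇒ m₃ = -60201.3600/5 = -12040.27200
m₂^(3/2) = 467.84000^(1.5) = 10119.19643
g1 = m₃ / m₂^(3/2) = -12040.27200 / 10119.19643 ≈ -1.1898

-1.1898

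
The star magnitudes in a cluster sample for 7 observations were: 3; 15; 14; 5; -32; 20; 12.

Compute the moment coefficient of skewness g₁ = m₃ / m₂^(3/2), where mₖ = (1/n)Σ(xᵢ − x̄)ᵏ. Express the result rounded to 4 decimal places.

x̄ = (3 + 15 + 14 + 5 - 32 + 20 + 12) / 7 = 5.2857
deviations (xᵢ − x̄): -2.2857, 9.7143, 8.7143, -0.2857, -37.2857, 14.7143, 6.7143
Σ(xᵢ − x̄)² = 1827.4286 ⇒ m₂ = 1827.4286/7 = 261.06122
Σ(xᵢ − x̄)³ = -46780.5306 ⇒ m₃ = -46780.5306/7 = -6682.93294
m₂^(3/2) = 261.06122^(1.5) = 4218.06780
g₁ = m₃ / m₂^(3/2) = -6682.93294 / 4218.06780 ≈ -1.5844

-1.5844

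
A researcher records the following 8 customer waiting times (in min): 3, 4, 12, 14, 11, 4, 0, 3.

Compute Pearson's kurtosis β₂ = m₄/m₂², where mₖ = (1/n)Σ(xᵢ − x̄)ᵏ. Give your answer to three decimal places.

x̄ = 6.3750
Σ(xᵢ − x̄)² = 185.8750 ⇒ m₂ = 23.23438
Σ(xᵢ − x̄)⁴ = 6813.8066 ⇒ m₄ = 851.72583
m₂² = 539.83618
β₂ = m₄/m₂² = 851.72583 / 539.83618 ≈ 1.578

1.578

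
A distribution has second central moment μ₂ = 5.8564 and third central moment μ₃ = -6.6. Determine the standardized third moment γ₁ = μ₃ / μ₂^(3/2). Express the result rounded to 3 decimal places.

-0.466

σ = √μ₂ = √5.8564 = 2.42000
σ³ = μ₂^(3/2) = 14.17249
γ₁ = μ₃/σ³ = -6.6 / 14.17249 ≈ -0.466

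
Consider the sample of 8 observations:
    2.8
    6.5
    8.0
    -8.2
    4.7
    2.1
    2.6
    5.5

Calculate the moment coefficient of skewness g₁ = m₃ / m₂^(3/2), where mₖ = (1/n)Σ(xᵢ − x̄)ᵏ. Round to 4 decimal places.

-1.5152

x̄ = (2.8 + 6.5 + 8.0 - 8.2 + 4.7 + 2.1 + 2.6 + 5.5) / 8 = 3.0000
deviations (xᵢ − x̄): -0.2000, 3.5000, 5.0000, -11.2000, 1.7000, -0.9000, -0.4000, 2.5000
Σ(xᵢ − x̄)² = 172.8400 ⇒ m₂ = 172.8400/8 = 21.60500
Σ(xᵢ − x̄)³ = -1217.3160 ⇒ m₃ = -1217.3160/8 = -152.16450
m₂^(3/2) = 21.60500^(1.5) = 100.42259
g₁ = m₃ / m₂^(3/2) = -152.16450 / 100.42259 ≈ -1.5152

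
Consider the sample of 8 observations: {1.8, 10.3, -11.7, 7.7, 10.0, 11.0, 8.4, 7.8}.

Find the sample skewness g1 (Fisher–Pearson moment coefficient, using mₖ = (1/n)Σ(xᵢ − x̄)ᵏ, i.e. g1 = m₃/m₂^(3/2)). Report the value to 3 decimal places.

x̄ = (1.8 + 10.3 - 11.7 + 7.7 + 10.0 + 11.0 + 8.4 + 7.8) / 8 = 5.6625
deviations (xᵢ − x̄): -3.8625, 4.6375, -17.3625, 2.0375, 4.3375, 5.3375, 2.7375, 2.1375
Σ(xᵢ − x̄)² = 401.3988 ⇒ m₂ = 401.3988/8 = 50.17484
Σ(xᵢ − x̄)³ = -4919.5212 ⇒ m₃ = -4919.5212/8 = -614.94015
m₂^(3/2) = 50.17484^(1.5) = 355.40951
g1 = m₃ / m₂^(3/2) = -614.94015 / 355.40951 ≈ -1.730

-1.730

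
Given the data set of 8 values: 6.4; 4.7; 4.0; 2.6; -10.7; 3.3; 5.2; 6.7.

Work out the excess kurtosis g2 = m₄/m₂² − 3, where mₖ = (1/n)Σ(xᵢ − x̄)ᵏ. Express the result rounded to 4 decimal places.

x̄ = 2.7750
Σ(xᵢ − x̄)² = 221.5150 ⇒ m₂ = 27.68938
Σ(xᵢ − x̄)⁴ = 33430.3591 ⇒ m₄ = 4178.79489
m₂² = 766.70149
g2 = m₄/m₂² − 3 = 5.45035 − 3 ≈ 2.4504

2.4504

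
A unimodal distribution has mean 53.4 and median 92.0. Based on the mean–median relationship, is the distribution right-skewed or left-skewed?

left-skewed

mean − median = 53.4 − 92.0 = -38.6
mean < median ⇒ the longer tail is on the left ⇒ left-skewed (negatively skewed).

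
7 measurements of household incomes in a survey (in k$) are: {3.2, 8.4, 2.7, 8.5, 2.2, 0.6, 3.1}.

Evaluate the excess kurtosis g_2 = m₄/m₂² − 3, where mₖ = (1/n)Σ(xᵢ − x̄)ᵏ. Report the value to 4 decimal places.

x̄ = 4.1000
Σ(xᵢ − x̄)² = 57.4800 ⇒ m₂ = 8.21143
Σ(xᵢ − x̄)⁴ = 885.2820 ⇒ m₄ = 126.46886
m₂² = 67.42756
g_2 = m₄/m₂² − 3 = 1.87563 − 3 ≈ -1.1244

-1.1244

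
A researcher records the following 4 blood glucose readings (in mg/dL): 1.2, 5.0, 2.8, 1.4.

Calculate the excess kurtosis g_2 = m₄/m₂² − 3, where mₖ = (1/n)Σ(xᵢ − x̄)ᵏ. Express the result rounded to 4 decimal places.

-1.1524

x̄ = 2.6000
Σ(xᵢ − x̄)² = 9.2000 ⇒ m₂ = 2.30000
Σ(xᵢ − x̄)⁴ = 39.0944 ⇒ m₄ = 9.77360
m₂² = 5.29000
g_2 = m₄/m₂² − 3 = 1.84756 − 3 ≈ -1.1524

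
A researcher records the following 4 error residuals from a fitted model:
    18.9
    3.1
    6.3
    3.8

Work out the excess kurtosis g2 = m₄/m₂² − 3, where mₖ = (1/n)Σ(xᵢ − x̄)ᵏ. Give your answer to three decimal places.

x̄ = 8.0250
Σ(xᵢ − x̄)² = 163.3475 ⇒ m₂ = 40.83687
Σ(xᵢ − x̄)⁴ = 14902.5926 ⇒ m₄ = 3725.64814
m₂² = 1667.65036
g2 = m₄/m₂² − 3 = 2.23407 − 3 ≈ -0.766

-0.766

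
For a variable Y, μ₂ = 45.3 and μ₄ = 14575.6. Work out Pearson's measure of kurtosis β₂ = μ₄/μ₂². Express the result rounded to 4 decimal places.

μ₂² = 45.3² = 2052.09000
μ₄/μ₂² = 14575.6 / 2052.09000 = 7.10281
β₂ ≈ 7.1028

7.1028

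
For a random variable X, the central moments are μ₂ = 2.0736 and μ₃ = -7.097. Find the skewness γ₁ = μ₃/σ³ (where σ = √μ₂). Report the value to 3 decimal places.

σ = √μ₂ = √2.0736 = 1.44000
σ³ = μ₂^(3/2) = 2.98598
γ₁ = μ₃/σ³ = -7.097 / 2.98598 ≈ -2.377

-2.377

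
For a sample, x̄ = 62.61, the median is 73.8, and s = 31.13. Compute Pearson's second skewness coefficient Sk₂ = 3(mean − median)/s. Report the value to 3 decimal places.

-1.078

Sk₂ = 3(62.61 − 73.8) / 31.13 = 3 × -11.1900 / 31.13
    = -33.5700 / 31.13 ≈ -1.078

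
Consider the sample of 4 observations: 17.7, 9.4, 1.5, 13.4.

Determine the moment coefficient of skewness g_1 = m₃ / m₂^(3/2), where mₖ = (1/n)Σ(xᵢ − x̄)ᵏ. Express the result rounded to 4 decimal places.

x̄ = (17.7 + 9.4 + 1.5 + 13.4) / 4 = 10.5000
deviations (xᵢ − x̄): 7.2000, -1.1000, -9.0000, 2.9000
Σ(xᵢ − x̄)² = 142.4600 ⇒ m₂ = 142.4600/4 = 35.61500
Σ(xᵢ − x̄)³ = -332.6940 ⇒ m₃ = -332.6940/4 = -83.17350
m₂^(3/2) = 35.61500^(1.5) = 212.54428
g_1 = m₃ / m₂^(3/2) = -83.17350 / 212.54428 ≈ -0.3913

-0.3913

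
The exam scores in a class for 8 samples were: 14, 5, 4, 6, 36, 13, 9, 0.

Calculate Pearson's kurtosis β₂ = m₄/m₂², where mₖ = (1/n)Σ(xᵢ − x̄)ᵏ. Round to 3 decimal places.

4.374

x̄ = 10.8750
Σ(xᵢ − x̄)² = 872.8750 ⇒ m₂ = 109.10938
Σ(xᵢ − x̄)⁴ = 416601.3379 ⇒ m₄ = 52075.16724
m₂² = 11904.85571
β₂ = m₄/m₂² = 52075.16724 / 11904.85571 ≈ 4.374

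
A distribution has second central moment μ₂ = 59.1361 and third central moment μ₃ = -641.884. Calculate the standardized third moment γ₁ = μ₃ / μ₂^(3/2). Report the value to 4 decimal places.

-1.4115

σ = √μ₂ = √59.1361 = 7.69000
σ³ = μ₂^(3/2) = 454.75661
γ₁ = μ₃/σ³ = -641.884 / 454.75661 ≈ -1.4115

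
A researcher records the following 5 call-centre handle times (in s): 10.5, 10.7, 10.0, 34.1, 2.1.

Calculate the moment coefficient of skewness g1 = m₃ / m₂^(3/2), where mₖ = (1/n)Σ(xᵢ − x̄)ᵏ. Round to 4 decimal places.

x̄ = (10.5 + 10.7 + 10.0 + 34.1 + 2.1) / 5 = 13.4800
deviations (xᵢ − x̄): -2.9800, -2.7800, -3.4800, 20.6200, -11.3800
Σ(xᵢ − x̄)² = 583.4080 ⇒ m₂ = 583.4080/5 = 116.68160
Σ(xᵢ − x̄)³ = 7203.4495 ⇒ m₃ = 7203.4495/5 = 1440.68990
m₂^(3/2) = 116.68160^(1.5) = 1260.38598
g1 = m₃ / m₂^(3/2) = 1440.68990 / 1260.38598 ≈ 1.1431

1.1431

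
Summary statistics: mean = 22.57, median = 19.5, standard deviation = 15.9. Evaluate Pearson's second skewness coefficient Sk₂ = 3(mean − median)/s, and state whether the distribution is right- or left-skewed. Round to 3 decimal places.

0.579, right-skewed

Sk₂ = 3(22.57 − 19.5) / 15.9 = 3 × 3.0700 / 15.9
    = 9.2100 / 15.9 ≈ 0.579
Sk₂ > 0 ⇒ mean > median ⇒ right-skewed (positive skew).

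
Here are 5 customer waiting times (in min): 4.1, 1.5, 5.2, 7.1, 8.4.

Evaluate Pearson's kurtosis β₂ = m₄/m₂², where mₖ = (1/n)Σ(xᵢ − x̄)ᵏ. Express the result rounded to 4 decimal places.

x̄ = 5.2600
Σ(xᵢ − x̄)² = 28.7320 ⇒ m₂ = 5.74640
Σ(xᵢ − x̄)⁴ = 310.3564 ⇒ m₄ = 62.07128
m₂² = 33.02111
β₂ = m₄/m₂² = 62.07128 / 33.02111 ≈ 1.8797

1.8797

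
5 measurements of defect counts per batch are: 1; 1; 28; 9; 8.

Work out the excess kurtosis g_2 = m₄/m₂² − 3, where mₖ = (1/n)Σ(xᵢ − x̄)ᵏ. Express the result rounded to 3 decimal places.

x̄ = 9.4000
Σ(xᵢ − x̄)² = 489.2000 ⇒ m₂ = 97.84000
Σ(xᵢ − x̄)⁴ = 129649.6160 ⇒ m₄ = 25929.92320
m₂² = 9572.66560
g_2 = m₄/m₂² − 3 = 2.70875 − 3 ≈ -0.291

-0.291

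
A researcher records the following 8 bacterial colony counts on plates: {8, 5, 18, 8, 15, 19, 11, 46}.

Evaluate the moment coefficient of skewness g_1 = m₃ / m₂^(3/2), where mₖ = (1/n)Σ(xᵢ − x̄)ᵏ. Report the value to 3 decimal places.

1.636

x̄ = (8 + 5 + 18 + 8 + 15 + 19 + 11 + 46) / 8 = 16.2500
deviations (xᵢ − x̄): -8.2500, -11.2500, 1.7500, -8.2500, -1.2500, 2.7500, -5.2500, 29.7500
Σ(xᵢ − x̄)² = 1187.5000 ⇒ m₂ = 1187.5000/8 = 148.43750
Σ(xᵢ − x̄)³ = 23663.2500 ⇒ m₃ = 23663.2500/8 = 2957.90625
m₂^(3/2) = 148.43750^(1.5) = 1808.48723
g_1 = m₃ / m₂^(3/2) = 2957.90625 / 1808.48723 ≈ 1.636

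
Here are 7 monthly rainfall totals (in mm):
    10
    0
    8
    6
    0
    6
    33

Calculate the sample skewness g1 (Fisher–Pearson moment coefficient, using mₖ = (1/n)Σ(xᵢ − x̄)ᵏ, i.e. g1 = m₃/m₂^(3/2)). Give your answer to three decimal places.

1.561

x̄ = (10 + 0 + 8 + 6 + 0 + 6 + 33) / 7 = 9.0000
deviations (xᵢ − x̄): 1.0000, -9.0000, -1.0000, -3.0000, -9.0000, -3.0000, 24.0000
Σ(xᵢ − x̄)² = 758.0000 ⇒ m₂ = 758.0000/7 = 108.28571
Σ(xᵢ − x̄)³ = 12312.0000 ⇒ m₃ = 12312.0000/7 = 1758.85714
m₂^(3/2) = 108.28571^(1.5) = 1126.82571
g1 = m₃ / m₂^(3/2) = 1758.85714 / 1126.82571 ≈ 1.561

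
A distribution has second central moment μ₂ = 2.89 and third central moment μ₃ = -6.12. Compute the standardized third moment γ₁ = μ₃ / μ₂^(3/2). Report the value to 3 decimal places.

σ = √μ₂ = √2.89 = 1.70000
σ³ = μ₂^(3/2) = 4.91300
γ₁ = μ₃/σ³ = -6.12 / 4.91300 ≈ -1.246

-1.246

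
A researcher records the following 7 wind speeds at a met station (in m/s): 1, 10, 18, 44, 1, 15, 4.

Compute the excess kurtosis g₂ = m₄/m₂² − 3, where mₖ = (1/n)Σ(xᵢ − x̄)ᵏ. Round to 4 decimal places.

x̄ = 13.2857
Σ(xᵢ − x̄)² = 1367.4286 ⇒ m₂ = 195.34694
Σ(xᵢ − x̄)⁴ = 943560.7580 ⇒ m₄ = 134794.39400
m₂² = 38160.42649
g₂ = m₄/m₂² − 3 = 3.53231 − 3 ≈ 0.5323

0.5323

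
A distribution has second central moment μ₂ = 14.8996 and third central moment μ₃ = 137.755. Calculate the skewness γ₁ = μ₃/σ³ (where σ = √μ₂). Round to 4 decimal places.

σ = √μ₂ = √14.8996 = 3.86000
σ³ = μ₂^(3/2) = 57.51246
γ₁ = μ₃/σ³ = 137.755 / 57.51246 ≈ 2.3952

2.3952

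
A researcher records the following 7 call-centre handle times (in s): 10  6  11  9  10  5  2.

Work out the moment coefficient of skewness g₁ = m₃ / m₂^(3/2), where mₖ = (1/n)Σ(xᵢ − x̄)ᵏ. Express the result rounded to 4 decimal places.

-0.6057

x̄ = (10 + 6 + 11 + 9 + 10 + 5 + 2) / 7 = 7.5714
deviations (xᵢ − x̄): 2.4286, -1.5714, 3.4286, 1.4286, 2.4286, -2.5714, -5.5714
Σ(xᵢ − x̄)² = 65.7143 ⇒ m₂ = 65.7143/7 = 9.38776
Σ(xᵢ − x̄)³ = -121.9592 ⇒ m₃ = -121.9592/7 = -17.42274
m₂^(3/2) = 9.38776^(1.5) = 28.76356
g₁ = m₃ / m₂^(3/2) = -17.42274 / 28.76356 ≈ -0.6057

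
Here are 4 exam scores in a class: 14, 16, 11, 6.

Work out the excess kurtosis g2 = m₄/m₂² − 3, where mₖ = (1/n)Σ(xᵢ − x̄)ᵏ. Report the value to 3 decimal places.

-1.205

x̄ = 11.7500
Σ(xᵢ − x̄)² = 56.7500 ⇒ m₂ = 14.18750
Σ(xᵢ − x̄)⁴ = 1445.3281 ⇒ m₄ = 361.33203
m₂² = 201.28516
g2 = m₄/m₂² − 3 = 1.79513 − 3 ≈ -1.205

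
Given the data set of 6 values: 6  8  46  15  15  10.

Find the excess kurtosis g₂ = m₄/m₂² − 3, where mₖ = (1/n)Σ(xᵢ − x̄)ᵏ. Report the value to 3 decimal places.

x̄ = 16.6667
Σ(xᵢ − x̄)² = 1099.3333 ⇒ m₂ = 183.22222
Σ(xᵢ − x̄)⁴ = 760942.4444 ⇒ m₄ = 126823.74074
m₂² = 33570.38272
g₂ = m₄/m₂² − 3 = 3.77785 − 3 ≈ 0.778

0.778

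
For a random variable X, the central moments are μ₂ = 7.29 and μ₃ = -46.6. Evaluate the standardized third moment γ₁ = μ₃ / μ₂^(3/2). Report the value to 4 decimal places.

σ = √μ₂ = √7.29 = 2.70000
σ³ = μ₂^(3/2) = 19.68300
γ₁ = μ₃/σ³ = -46.6 / 19.68300 ≈ -2.3675

-2.3675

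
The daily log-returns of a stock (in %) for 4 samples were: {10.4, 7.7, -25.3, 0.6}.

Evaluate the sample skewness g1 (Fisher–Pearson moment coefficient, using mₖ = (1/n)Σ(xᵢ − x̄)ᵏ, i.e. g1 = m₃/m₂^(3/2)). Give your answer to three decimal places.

x̄ = (10.4 + 7.7 - 25.3 + 0.6) / 4 = -1.6500
deviations (xᵢ − x̄): 12.0500, 9.3500, -23.6500, 2.2500
Σ(xᵢ − x̄)² = 797.0100 ⇒ m₂ = 797.0100/4 = 199.25250
Σ(xᵢ − x̄)³ = -10649.4960 ⇒ m₃ = -10649.4960/4 = -2662.37400
m₂^(3/2) = 199.25250^(1.5) = 2812.58508
g1 = m₃ / m₂^(3/2) = -2662.37400 / 2812.58508 ≈ -0.947

-0.947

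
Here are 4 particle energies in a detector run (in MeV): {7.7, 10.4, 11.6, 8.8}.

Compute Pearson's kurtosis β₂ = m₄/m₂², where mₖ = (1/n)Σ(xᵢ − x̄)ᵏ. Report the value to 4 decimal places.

1.5076

x̄ = 9.6250
Σ(xᵢ − x̄)² = 8.8875 ⇒ m₂ = 2.22187
Σ(xᵢ − x̄)⁴ = 29.7705 ⇒ m₄ = 7.44263
m₂² = 4.93673
β₂ = m₄/m₂² = 7.44263 / 4.93673 ≈ 1.5076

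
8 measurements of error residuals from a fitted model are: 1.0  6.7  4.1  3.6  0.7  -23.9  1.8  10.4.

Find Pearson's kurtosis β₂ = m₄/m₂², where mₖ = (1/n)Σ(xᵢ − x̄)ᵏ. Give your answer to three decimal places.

5.153

x̄ = 0.5500
Σ(xᵢ − x̄)² = 756.3400 ⇒ m₂ = 94.54250
Σ(xᵢ − x̄)⁴ = 368459.5784 ⇒ m₄ = 46057.44731
m₂² = 8938.28431
β₂ = m₄/m₂² = 46057.44731 / 8938.28431 ≈ 5.153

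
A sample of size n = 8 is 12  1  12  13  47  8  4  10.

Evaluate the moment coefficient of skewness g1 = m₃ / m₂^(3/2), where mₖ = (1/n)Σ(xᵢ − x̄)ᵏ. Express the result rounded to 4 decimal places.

1.8634

x̄ = (12 + 1 + 12 + 13 + 47 + 8 + 4 + 10) / 8 = 13.3750
deviations (xᵢ − x̄): -1.3750, -12.3750, -1.3750, -0.3750, 33.6250, -5.3750, -9.3750, -3.3750
Σ(xᵢ − x̄)² = 1415.8750 ⇒ m₂ = 1415.8750/8 = 176.98438
Σ(xᵢ − x̄)³ = 35099.7188 ⇒ m₃ = 35099.7188/8 = 4387.46484
m₂^(3/2) = 176.98438^(1.5) = 2354.52003
g1 = m₃ / m₂^(3/2) = 4387.46484 / 2354.52003 ≈ 1.8634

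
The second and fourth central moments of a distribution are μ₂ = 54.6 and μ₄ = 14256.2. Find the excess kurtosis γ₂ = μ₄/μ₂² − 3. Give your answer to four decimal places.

1.7821

μ₂² = 54.6² = 2981.16000
μ₄/μ₂² = 14256.2 / 2981.16000 = 4.78210
γ₂ = 4.78210 − 3 ≈ 1.7821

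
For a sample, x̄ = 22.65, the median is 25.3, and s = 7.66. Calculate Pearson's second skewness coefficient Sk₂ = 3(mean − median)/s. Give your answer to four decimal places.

Sk₂ = 3(22.65 − 25.3) / 7.66 = 3 × -2.6500 / 7.66
    = -7.9500 / 7.66 ≈ -1.0379

-1.0379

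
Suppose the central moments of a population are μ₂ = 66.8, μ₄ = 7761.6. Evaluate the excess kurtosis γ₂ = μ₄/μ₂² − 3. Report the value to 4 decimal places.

μ₂² = 66.8² = 4462.24000
μ₄/μ₂² = 7761.6 / 4462.24000 = 1.73940
γ₂ = 1.73940 − 3 ≈ -1.2606

-1.2606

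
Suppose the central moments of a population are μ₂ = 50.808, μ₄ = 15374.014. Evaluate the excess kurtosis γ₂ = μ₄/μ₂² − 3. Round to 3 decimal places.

μ₂² = 50.808² = 2581.45286
μ₄/μ₂² = 15374.014 / 2581.45286 = 5.95557
γ₂ = 5.95557 − 3 ≈ 2.956

2.956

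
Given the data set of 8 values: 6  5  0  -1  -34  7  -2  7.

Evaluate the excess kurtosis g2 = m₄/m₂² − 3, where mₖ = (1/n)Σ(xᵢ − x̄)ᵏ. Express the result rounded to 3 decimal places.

x̄ = -1.5000
Σ(xᵢ − x̄)² = 1302.0000 ⇒ m₂ = 162.75000
Σ(xᵢ − x̄)⁴ = 1131058.5000 ⇒ m₄ = 141382.31250
m₂² = 26487.56250
g2 = m₄/m₂² − 3 = 5.33769 − 3 ≈ 2.338

2.338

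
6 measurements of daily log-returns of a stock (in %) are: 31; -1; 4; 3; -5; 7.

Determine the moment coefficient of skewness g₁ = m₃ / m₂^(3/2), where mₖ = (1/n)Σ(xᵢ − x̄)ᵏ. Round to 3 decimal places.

1.356

x̄ = (31 - 1 + 4 + 3 - 5 + 7) / 6 = 6.5000
deviations (xᵢ − x̄): 24.5000, -7.5000, -2.5000, -3.5000, -11.5000, 0.5000
Σ(xᵢ − x̄)² = 807.5000 ⇒ m₂ = 807.5000/6 = 134.58333
Σ(xᵢ − x̄)³ = 12705.0000 ⇒ m₃ = 12705.0000/6 = 2117.50000
m₂^(3/2) = 134.58333^(1.5) = 1561.30202
g₁ = m₃ / m₂^(3/2) = 2117.50000 / 1561.30202 ≈ 1.356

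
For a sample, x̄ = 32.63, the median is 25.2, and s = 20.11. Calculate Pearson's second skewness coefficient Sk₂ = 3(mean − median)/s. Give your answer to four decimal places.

1.1084

Sk₂ = 3(32.63 − 25.2) / 20.11 = 3 × 7.4300 / 20.11
    = 22.2900 / 20.11 ≈ 1.1084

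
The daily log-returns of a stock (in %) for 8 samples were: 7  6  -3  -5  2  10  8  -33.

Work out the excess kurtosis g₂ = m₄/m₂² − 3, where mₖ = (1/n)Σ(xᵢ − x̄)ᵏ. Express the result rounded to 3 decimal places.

1.602

x̄ = -1.0000
Σ(xᵢ − x̄)² = 1368.0000 ⇒ m₂ = 171.00000
Σ(xᵢ − x̄)⁴ = 1076628.0000 ⇒ m₄ = 134578.50000
m₂² = 29241.00000
g₂ = m₄/m₂² − 3 = 4.60239 − 3 ≈ 1.602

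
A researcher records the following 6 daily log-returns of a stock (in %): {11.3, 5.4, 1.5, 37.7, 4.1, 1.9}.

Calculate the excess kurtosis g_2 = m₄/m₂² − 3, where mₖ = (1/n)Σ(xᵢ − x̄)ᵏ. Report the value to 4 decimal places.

0.7290

x̄ = 10.3167
Σ(xᵢ − x̄)² = 962.2083 ⇒ m₂ = 160.36806
Σ(xᵢ − x̄)⁴ = 575410.1841 ⇒ m₄ = 95901.69735
m₂² = 25717.91324
g_2 = m₄/m₂² − 3 = 3.72898 − 3 ≈ 0.7290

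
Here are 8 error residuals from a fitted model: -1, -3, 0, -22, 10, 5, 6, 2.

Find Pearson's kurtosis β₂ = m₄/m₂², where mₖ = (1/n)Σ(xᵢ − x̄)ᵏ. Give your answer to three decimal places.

4.304

x̄ = -0.3750
Σ(xᵢ − x̄)² = 657.8750 ⇒ m₂ = 82.23438
Σ(xᵢ − x̄)⁴ = 232840.0566 ⇒ m₄ = 29105.00708
m₂² = 6762.49243
β₂ = m₄/m₂² = 29105.00708 / 6762.49243 ≈ 4.304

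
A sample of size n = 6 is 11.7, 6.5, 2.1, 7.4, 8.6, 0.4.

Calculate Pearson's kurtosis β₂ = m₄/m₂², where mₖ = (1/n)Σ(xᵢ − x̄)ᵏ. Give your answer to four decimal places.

x̄ = 6.1167
Σ(xᵢ − x̄)² = 87.9483 ⇒ m₂ = 14.65806
Σ(xᵢ − x̄)⁴ = 2340.8532 ⇒ m₄ = 390.14220
m₂² = 214.85859
β₂ = m₄/m₂² = 390.14220 / 214.85859 ≈ 1.8158

1.8158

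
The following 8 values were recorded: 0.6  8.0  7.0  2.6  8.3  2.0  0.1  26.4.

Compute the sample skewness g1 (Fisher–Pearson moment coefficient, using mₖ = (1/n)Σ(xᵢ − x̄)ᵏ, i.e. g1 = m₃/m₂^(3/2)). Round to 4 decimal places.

x̄ = (0.6 + 8.0 + 7.0 + 2.6 + 8.3 + 2.0 + 0.1 + 26.4) / 8 = 6.8750
deviations (xᵢ − x̄): -6.2750, 1.1250, 0.1250, -4.2750, 1.4250, -4.8750, -6.7750, 19.5250
Σ(xᵢ − x̄)² = 511.8550 ⇒ m₂ = 511.8550/8 = 63.98187
Σ(xᵢ − x̄)³ = 6695.7052 ⇒ m₃ = 6695.7052/8 = 836.96316
m₂^(3/2) = 63.98187^(1.5) = 511.78252
g1 = m₃ / m₂^(3/2) = 836.96316 / 511.78252 ≈ 1.6354

1.6354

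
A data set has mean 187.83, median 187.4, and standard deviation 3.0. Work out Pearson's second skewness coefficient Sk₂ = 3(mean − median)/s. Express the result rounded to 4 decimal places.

Sk₂ = 3(187.83 − 187.4) / 3.0 = 3 × 0.4300 / 3.0
    = 1.2900 / 3.0 ≈ 0.4300

0.4300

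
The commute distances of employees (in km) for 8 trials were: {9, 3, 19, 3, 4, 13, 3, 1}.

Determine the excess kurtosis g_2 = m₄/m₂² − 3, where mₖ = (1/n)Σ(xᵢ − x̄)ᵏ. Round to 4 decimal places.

x̄ = 6.8750
Σ(xᵢ − x̄)² = 276.8750 ⇒ m₂ = 34.60938
Σ(xᵢ − x̄)⁴ = 24977.4629 ⇒ m₄ = 3122.18286
m₂² = 1197.80884
g_2 = m₄/m₂² − 3 = 2.60658 − 3 ≈ -0.3934

-0.3934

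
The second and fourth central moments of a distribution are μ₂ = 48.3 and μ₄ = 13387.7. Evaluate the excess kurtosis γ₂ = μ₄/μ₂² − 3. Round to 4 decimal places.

2.7387

μ₂² = 48.3² = 2332.89000
μ₄/μ₂² = 13387.7 / 2332.89000 = 5.73868
γ₂ = 5.73868 − 3 ≈ 2.7387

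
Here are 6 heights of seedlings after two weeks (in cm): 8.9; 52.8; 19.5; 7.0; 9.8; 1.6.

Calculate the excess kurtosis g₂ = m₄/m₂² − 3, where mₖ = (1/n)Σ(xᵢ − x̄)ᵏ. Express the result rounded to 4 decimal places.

0.5255

x̄ = 16.6000
Σ(xᵢ − x̄)² = 1741.5400 ⇒ m₂ = 290.25667
Σ(xᵢ − x̄)⁴ = 1782095.6290 ⇒ m₄ = 297015.93817
m₂² = 84248.93254
g₂ = m₄/m₂² − 3 = 3.52546 − 3 ≈ 0.5255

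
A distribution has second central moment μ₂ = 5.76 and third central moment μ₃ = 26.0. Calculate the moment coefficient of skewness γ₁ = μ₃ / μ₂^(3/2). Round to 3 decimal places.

1.881

σ = √μ₂ = √5.76 = 2.40000
σ³ = μ₂^(3/2) = 13.82400
γ₁ = μ₃/σ³ = 26.0 / 13.82400 ≈ 1.881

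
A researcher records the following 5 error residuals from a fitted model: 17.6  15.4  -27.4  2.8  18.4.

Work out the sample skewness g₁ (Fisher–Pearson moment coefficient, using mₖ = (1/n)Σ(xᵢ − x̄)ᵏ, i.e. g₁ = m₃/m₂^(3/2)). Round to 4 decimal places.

x̄ = (17.6 + 15.4 - 27.4 + 2.8 + 18.4) / 5 = 5.3600
deviations (xᵢ − x̄): 12.2400, 10.0400, -32.7600, -2.5600, 13.0400
Σ(xᵢ − x̄)² = 1500.4320 ⇒ m₂ = 1500.4320/5 = 300.08640
Σ(xᵢ − x̄)³ = -30112.2278 ⇒ m₃ = -30112.2278/5 = -6022.44557
m₂^(3/2) = 300.08640^(1.5) = 5198.39732
g₁ = m₃ / m₂^(3/2) = -6022.44557 / 5198.39732 ≈ -1.1585

-1.1585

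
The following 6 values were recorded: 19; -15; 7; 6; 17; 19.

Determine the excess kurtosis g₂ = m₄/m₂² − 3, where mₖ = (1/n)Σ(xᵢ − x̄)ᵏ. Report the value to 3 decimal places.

-0.125

x̄ = 8.8333
Σ(xᵢ − x̄)² = 852.8333 ⇒ m₂ = 142.13889
Σ(xᵢ − x̄)⁴ = 348546.4861 ⇒ m₄ = 58091.08102
m₂² = 20203.46373
g₂ = m₄/m₂² − 3 = 2.87530 − 3 ≈ -0.125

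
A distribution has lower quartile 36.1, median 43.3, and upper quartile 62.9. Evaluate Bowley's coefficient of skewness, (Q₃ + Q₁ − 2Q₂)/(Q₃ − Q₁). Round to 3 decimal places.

0.463

numerator: Q₃ + Q₁ − 2Q₂ = 62.9 + 36.1 − 2×43.3 = 12.4000
denominator: Q₃ − Q₁ = 62.9 − 36.1 = 26.8000
Bowley skewness = 12.4000 / 26.8000 ≈ 0.463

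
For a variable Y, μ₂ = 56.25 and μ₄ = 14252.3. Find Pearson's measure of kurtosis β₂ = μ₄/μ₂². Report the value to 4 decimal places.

μ₂² = 56.25² = 3164.06250
μ₄/μ₂² = 14252.3 / 3164.06250 = 4.50443
β₂ ≈ 4.5044

4.5044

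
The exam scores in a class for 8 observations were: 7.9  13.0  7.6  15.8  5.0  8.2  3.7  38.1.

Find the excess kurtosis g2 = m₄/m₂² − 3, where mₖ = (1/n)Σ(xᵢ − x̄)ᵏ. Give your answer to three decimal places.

1.777

x̄ = 12.4125
Σ(xᵢ − x̄)² = 863.7888 ⇒ m₂ = 107.97359
Σ(xᵢ − x̄)⁴ = 445577.5915 ⇒ m₄ = 55697.19893
m₂² = 11658.29695
g2 = m₄/m₂² − 3 = 4.77747 − 3 ≈ 1.777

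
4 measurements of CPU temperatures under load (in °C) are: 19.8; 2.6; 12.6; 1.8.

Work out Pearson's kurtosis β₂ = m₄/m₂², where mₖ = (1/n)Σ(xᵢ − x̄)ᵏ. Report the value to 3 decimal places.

1.430

x̄ = 9.2000
Σ(xᵢ − x̄)² = 222.2400 ⇒ m₂ = 55.56000
Σ(xᵢ − x̄)⁴ = 17654.5344 ⇒ m₄ = 4413.63360
m₂² = 3086.91360
β₂ = m₄/m₂² = 4413.63360 / 3086.91360 ≈ 1.430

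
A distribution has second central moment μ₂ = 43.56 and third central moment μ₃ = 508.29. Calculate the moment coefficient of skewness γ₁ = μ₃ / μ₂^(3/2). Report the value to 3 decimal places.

σ = √μ₂ = √43.56 = 6.60000
σ³ = μ₂^(3/2) = 287.49600
γ₁ = μ₃/σ³ = 508.29 / 287.49600 ≈ 1.768

1.768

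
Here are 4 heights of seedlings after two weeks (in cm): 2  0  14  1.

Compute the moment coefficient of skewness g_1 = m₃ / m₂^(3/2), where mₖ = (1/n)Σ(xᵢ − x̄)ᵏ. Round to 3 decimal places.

x̄ = (2 + 0 + 14 + 1) / 4 = 4.2500
deviations (xᵢ − x̄): -2.2500, -4.2500, 9.7500, -3.2500
Σ(xᵢ − x̄)² = 128.7500 ⇒ m₂ = 128.7500/4 = 32.18750
Σ(xᵢ − x̄)³ = 804.3750 ⇒ m₃ = 804.3750/4 = 201.09375
m₂^(3/2) = 32.18750^(1.5) = 182.61265
g_1 = m₃ / m₂^(3/2) = 201.09375 / 182.61265 ≈ 1.101

1.101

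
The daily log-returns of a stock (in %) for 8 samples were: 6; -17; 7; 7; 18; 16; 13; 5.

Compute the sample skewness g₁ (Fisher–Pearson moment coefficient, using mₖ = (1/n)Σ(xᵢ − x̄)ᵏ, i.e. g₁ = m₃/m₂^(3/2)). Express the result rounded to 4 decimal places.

-1.3579

x̄ = (6 - 17 + 7 + 7 + 18 + 16 + 13 + 5) / 8 = 6.8750
deviations (xᵢ − x̄): -0.8750, -23.8750, 0.1250, 0.1250, 11.1250, 9.1250, 6.1250, -1.8750
Σ(xᵢ − x̄)² = 818.8750 ⇒ m₂ = 818.8750/8 = 102.35938
Σ(xᵢ − x̄)³ = -11249.9063 ⇒ m₃ = -11249.9063/8 = -1406.23828
m₂^(3/2) = 102.35938^(1.5) = 1035.59856
g₁ = m₃ / m₂^(3/2) = -1406.23828 / 1035.59856 ≈ -1.3579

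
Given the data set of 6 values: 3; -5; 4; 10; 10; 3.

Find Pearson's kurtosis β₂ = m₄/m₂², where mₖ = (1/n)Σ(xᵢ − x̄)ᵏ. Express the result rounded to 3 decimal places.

x̄ = 4.1667
Σ(xᵢ − x̄)² = 154.8333 ⇒ m₂ = 25.80556
Σ(xᵢ − x̄)⁴ = 9380.1528 ⇒ m₄ = 1563.35880
m₂² = 665.92670
β₂ = m₄/m₂² = 1563.35880 / 665.92670 ≈ 2.348

2.348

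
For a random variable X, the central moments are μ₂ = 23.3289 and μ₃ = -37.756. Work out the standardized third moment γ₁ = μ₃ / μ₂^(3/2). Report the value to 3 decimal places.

-0.335

σ = √μ₂ = √23.3289 = 4.83000
σ³ = μ₂^(3/2) = 112.67859
γ₁ = μ₃/σ³ = -37.756 / 112.67859 ≈ -0.335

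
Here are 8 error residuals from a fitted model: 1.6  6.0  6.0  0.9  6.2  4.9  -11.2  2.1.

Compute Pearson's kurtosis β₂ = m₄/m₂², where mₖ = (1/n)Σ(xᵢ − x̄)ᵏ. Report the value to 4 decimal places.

x̄ = 2.0625
Σ(xᵢ − x̄)² = 233.6388 ⇒ m₂ = 29.20484
Σ(xᵢ − x̄)⁴ = 31779.1626 ⇒ m₄ = 3972.39533
m₂² = 852.92290
β₂ = m₄/m₂² = 3972.39533 / 852.92290 ≈ 4.6574

4.6574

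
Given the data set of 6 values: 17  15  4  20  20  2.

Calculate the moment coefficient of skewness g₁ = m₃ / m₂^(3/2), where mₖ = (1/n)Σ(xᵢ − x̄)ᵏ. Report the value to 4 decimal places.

x̄ = (17 + 15 + 4 + 20 + 20 + 2) / 6 = 13.0000
deviations (xᵢ − x̄): 4.0000, 2.0000, -9.0000, 7.0000, 7.0000, -11.0000
Σ(xᵢ − x̄)² = 320.0000 ⇒ m₂ = 320.0000/6 = 53.33333
Σ(xᵢ − x̄)³ = -1302.0000 ⇒ m₃ = -1302.0000/6 = -217.00000
m₂^(3/2) = 53.33333^(1.5) = 389.49160
g₁ = m₃ / m₂^(3/2) = -217.00000 / 389.49160 ≈ -0.5571

-0.5571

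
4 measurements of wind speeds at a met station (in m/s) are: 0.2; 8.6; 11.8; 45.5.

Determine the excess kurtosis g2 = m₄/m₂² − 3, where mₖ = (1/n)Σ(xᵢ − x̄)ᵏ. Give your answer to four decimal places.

-0.8003

x̄ = 16.5250
Σ(xᵢ − x̄)² = 1191.1875 ⇒ m₂ = 297.79688
Σ(xᵢ − x̄)⁴ = 780313.4802 ⇒ m₄ = 195078.37004
m₂² = 88682.97876
g2 = m₄/m₂² − 3 = 2.19973 − 3 ≈ -0.8003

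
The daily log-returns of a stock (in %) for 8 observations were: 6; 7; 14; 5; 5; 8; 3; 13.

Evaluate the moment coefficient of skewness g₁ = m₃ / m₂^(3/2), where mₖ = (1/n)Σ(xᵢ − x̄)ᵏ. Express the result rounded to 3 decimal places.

0.694

x̄ = (6 + 7 + 14 + 5 + 5 + 8 + 3 + 13) / 8 = 7.6250
deviations (xᵢ − x̄): -1.6250, -0.6250, 6.3750, -2.6250, -2.6250, 0.3750, -4.6250, 5.3750
Σ(xᵢ − x̄)² = 107.8750 ⇒ m₂ = 107.8750/8 = 13.48438
Σ(xᵢ − x̄)³ = 274.7813 ⇒ m₃ = 274.7813/8 = 34.34766
m₂^(3/2) = 13.48438^(1.5) = 49.51608
g₁ = m₃ / m₂^(3/2) = 34.34766 / 49.51608 ≈ 0.694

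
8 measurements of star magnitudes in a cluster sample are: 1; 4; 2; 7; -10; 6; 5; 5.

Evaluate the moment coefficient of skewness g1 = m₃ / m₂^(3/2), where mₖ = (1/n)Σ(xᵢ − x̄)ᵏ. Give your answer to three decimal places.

-1.710

x̄ = (1 + 4 + 2 + 7 - 10 + 6 + 5 + 5) / 8 = 2.5000
deviations (xᵢ − x̄): -1.5000, 1.5000, -0.5000, 4.5000, -12.5000, 3.5000, 2.5000, 2.5000
Σ(xᵢ − x̄)² = 206.0000 ⇒ m₂ = 206.0000/8 = 25.75000
Σ(xᵢ − x̄)³ = -1788.0000 ⇒ m₃ = -1788.0000/8 = -223.50000
m₂^(3/2) = 25.75000^(1.5) = 130.66698
g1 = m₃ / m₂^(3/2) = -223.50000 / 130.66698 ≈ -1.710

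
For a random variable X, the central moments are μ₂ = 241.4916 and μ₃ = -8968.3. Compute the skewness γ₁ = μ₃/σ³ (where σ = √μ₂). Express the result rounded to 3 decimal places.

-2.390

σ = √μ₂ = √241.4916 = 15.54000
σ³ = μ₂^(3/2) = 3752.77946
γ₁ = μ₃/σ³ = -8968.3 / 3752.77946 ≈ -2.390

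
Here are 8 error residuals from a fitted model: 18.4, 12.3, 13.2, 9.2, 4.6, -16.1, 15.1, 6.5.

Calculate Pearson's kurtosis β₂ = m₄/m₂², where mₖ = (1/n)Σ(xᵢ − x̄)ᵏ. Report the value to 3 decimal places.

4.348

x̄ = 7.9000
Σ(xᵢ − x̄)² = 800.0800 ⇒ m₂ = 100.01000
Σ(xᵢ − x̄)⁴ = 347907.5956 ⇒ m₄ = 43488.44945
m₂² = 10002.00010
β₂ = m₄/m₂² = 43488.44945 / 10002.00010 ≈ 4.348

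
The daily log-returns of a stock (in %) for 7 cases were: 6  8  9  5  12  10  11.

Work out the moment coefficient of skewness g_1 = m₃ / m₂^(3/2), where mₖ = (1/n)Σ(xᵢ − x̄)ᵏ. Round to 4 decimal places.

x̄ = (6 + 8 + 9 + 5 + 12 + 10 + 11) / 7 = 8.7143
deviations (xᵢ − x̄): -2.7143, -0.7143, 0.2857, -3.7143, 3.2857, 1.2857, 2.2857
Σ(xᵢ − x̄)² = 39.4286 ⇒ m₂ = 39.4286/7 = 5.63265
Σ(xᵢ − x̄)³ = -22.0408 ⇒ m₃ = -22.0408/7 = -3.14869
m₂^(3/2) = 5.63265^(1.5) = 13.36809
g_1 = m₃ / m₂^(3/2) = -3.14869 / 13.36809 ≈ -0.2355

-0.2355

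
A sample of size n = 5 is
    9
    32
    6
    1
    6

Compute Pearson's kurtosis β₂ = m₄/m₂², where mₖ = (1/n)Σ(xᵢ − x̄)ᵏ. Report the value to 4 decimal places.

3.0003

x̄ = 10.8000
Σ(xᵢ − x̄)² = 594.8000 ⇒ m₂ = 118.96000
Σ(xᵢ − x̄)⁴ = 212292.1760 ⇒ m₄ = 42458.43520
m₂² = 14151.48160
β₂ = m₄/m₂² = 42458.43520 / 14151.48160 ≈ 3.0003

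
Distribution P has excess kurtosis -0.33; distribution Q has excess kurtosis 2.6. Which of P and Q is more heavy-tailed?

Q

Higher excess kurtosis ⇒ heavier tails relative to the normal distribution.
-0.33 vs 2.6: the larger is 2.6, so Q has heavier tails. (Q is leptokurtic — heavier-than-normal tails; the other is platykurtic.)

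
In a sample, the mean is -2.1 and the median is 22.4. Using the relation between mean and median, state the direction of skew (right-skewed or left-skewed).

mean − median = -2.1 − 22.4 = -24.5
mean < median ⇒ the longer tail is on the left ⇒ left-skewed (negatively skewed).

left-skewed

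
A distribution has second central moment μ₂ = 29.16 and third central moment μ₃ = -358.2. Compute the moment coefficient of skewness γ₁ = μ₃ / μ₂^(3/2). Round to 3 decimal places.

-2.275

σ = √μ₂ = √29.16 = 5.40000
σ³ = μ₂^(3/2) = 157.46400
γ₁ = μ₃/σ³ = -358.2 / 157.46400 ≈ -2.275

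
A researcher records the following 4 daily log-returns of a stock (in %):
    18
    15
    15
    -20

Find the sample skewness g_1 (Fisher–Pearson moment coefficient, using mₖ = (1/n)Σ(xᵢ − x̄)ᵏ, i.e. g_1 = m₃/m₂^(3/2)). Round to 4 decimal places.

x̄ = (18 + 15 + 15 - 20) / 4 = 7.0000
deviations (xᵢ − x̄): 11.0000, 8.0000, 8.0000, -27.0000
Σ(xᵢ − x̄)² = 978.0000 ⇒ m₂ = 978.0000/4 = 244.50000
Σ(xᵢ − x̄)³ = -17328.0000 ⇒ m₃ = -17328.0000/4 = -4332.00000
m₂^(3/2) = 244.50000^(1.5) = 3823.12322
g_1 = m₃ / m₂^(3/2) = -4332.00000 / 3823.12322 ≈ -1.1331

-1.1331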